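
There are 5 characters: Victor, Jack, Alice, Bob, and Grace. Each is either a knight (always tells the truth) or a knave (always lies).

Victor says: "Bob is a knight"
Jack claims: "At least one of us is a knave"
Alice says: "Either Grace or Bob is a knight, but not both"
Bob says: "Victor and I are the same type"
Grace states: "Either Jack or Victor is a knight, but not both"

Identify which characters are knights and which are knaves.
Victor is a knight.
Jack is a knight.
Alice is a knight.
Bob is a knight.
Grace is a knave.

Verification:
- Victor (knight) says "Bob is a knight" - this is TRUE because Bob is a knight.
- Jack (knight) says "At least one of us is a knave" - this is TRUE because Grace is a knave.
- Alice (knight) says "Either Grace or Bob is a knight, but not both" - this is TRUE because Grace is a knave and Bob is a knight.
- Bob (knight) says "Victor and I are the same type" - this is TRUE because Bob is a knight and Victor is a knight.
- Grace (knave) says "Either Jack or Victor is a knight, but not both" - this is FALSE (a lie) because Jack is a knight and Victor is a knight.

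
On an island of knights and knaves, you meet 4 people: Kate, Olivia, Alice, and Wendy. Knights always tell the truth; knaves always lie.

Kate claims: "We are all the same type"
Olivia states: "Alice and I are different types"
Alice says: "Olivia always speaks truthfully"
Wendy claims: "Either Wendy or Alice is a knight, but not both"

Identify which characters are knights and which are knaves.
Kate is a knave.
Olivia is a knave.
Alice is a knave.
Wendy is a knight.

Verification:
- Kate (knave) says "We are all the same type" - this is FALSE (a lie) because Wendy is a knight and Kate, Olivia, and Alice are knaves.
- Olivia (knave) says "Alice and I are different types" - this is FALSE (a lie) because Olivia is a knave and Alice is a knave.
- Alice (knave) says "Olivia always speaks truthfully" - this is FALSE (a lie) because Olivia is a knave.
- Wendy (knight) says "Either Wendy or Alice is a knight, but not both" - this is TRUE because Wendy is a knight and Alice is a knave.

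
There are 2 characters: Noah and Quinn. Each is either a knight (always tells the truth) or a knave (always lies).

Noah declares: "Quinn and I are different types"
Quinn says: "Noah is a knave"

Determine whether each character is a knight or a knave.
Noah is a knight.
Quinn is a knave.

Verification:
- Noah (knight) says "Quinn and I are different types" - this is TRUE because Noah is a knight and Quinn is a knave.
- Quinn (knave) says "Noah is a knave" - this is FALSE (a lie) because Noah is a knight.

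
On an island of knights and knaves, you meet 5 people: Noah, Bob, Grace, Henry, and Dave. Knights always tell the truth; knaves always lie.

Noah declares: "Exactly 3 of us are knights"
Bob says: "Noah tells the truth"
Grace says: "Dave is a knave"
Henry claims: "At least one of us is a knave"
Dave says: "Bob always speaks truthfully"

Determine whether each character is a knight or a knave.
Noah is a knave.
Bob is a knave.
Grace is a knight.
Henry is a knight.
Dave is a knave.

Verification:
- Noah (knave) says "Exactly 3 of us are knights" - this is FALSE (a lie) because there are 2 knights.
- Bob (knave) says "Noah tells the truth" - this is FALSE (a lie) because Noah is a knave.
- Grace (knight) says "Dave is a knave" - this is TRUE because Dave is a knave.
- Henry (knight) says "At least one of us is a knave" - this is TRUE because Noah, Bob, and Dave are knaves.
- Dave (knave) says "Bob always speaks truthfully" - this is FALSE (a lie) because Bob is a knave.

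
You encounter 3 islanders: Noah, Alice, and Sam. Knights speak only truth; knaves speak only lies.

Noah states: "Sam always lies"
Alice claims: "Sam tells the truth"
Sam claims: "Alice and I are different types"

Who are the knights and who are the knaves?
Noah is a knight.
Alice is a knave.
Sam is a knave.

Verification:
- Noah (knight) says "Sam always lies" - this is TRUE because Sam is a knave.
- Alice (knave) says "Sam tells the truth" - this is FALSE (a lie) because Sam is a knave.
- Sam (knave) says "Alice and I are different types" - this is FALSE (a lie) because Sam is a knave and Alice is a knave.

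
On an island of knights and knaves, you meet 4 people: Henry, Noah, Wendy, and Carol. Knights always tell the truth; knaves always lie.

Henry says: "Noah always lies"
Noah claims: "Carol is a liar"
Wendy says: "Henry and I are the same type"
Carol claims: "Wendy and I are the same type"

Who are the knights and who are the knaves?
Henry is a knight.
Noah is a knave.
Wendy is a knight.
Carol is a knight.

Verification:
- Henry (knight) says "Noah always lies" - this is TRUE because Noah is a knave.
- Noah (knave) says "Carol is a liar" - this is FALSE (a lie) because Carol is a knight.
- Wendy (knight) says "Henry and I are the same type" - this is TRUE because Wendy is a knight and Henry is a knight.
- Carol (knight) says "Wendy and I are the same type" - this is TRUE because Carol is a knight and Wendy is a knight.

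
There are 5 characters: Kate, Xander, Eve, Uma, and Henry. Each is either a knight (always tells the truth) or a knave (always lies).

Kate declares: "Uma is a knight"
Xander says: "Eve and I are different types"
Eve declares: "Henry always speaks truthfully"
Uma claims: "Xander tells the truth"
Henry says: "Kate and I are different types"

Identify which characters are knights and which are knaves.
Kate is a knave.
Xander is a knave.
Eve is a knave.
Uma is a knave.
Henry is a knave.

Verification:
- Kate (knave) says "Uma is a knight" - this is FALSE (a lie) because Uma is a knave.
- Xander (knave) says "Eve and I are different types" - this is FALSE (a lie) because Xander is a knave and Eve is a knave.
- Eve (knave) says "Henry always speaks truthfully" - this is FALSE (a lie) because Henry is a knave.
- Uma (knave) says "Xander tells the truth" - this is FALSE (a lie) because Xander is a knave.
- Henry (knave) says "Kate and I are different types" - this is FALSE (a lie) because Henry is a knave and Kate is a knave.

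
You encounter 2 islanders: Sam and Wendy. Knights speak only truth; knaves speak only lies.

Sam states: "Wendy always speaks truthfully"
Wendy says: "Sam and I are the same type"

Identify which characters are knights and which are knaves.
Sam is a knight.
Wendy is a knight.

Verification:
- Sam (knight) says "Wendy always speaks truthfully" - this is TRUE because Wendy is a knight.
- Wendy (knight) says "Sam and I are the same type" - this is TRUE because Wendy is a knight and Sam is a knight.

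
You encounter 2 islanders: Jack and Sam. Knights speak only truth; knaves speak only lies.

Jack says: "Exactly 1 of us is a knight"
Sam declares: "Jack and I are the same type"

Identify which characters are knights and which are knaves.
Jack is a knight.
Sam is a knave.

Verification:
- Jack (knight) says "Exactly 1 of us is a knight" - this is TRUE because there are 1 knights.
- Sam (knave) says "Jack and I are the same type" - this is FALSE (a lie) because Sam is a knave and Jack is a knight.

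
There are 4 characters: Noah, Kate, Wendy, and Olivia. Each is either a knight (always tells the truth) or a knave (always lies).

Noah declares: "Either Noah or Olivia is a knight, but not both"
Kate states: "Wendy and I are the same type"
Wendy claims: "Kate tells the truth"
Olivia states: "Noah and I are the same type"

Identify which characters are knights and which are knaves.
Noah is a knight.
Kate is a knight.
Wendy is a knight.
Olivia is a knave.

Verification:
- Noah (knight) says "Either Noah or Olivia is a knight, but not both" - this is TRUE because Noah is a knight and Olivia is a knave.
- Kate (knight) says "Wendy and I are the same type" - this is TRUE because Kate is a knight and Wendy is a knight.
- Wendy (knight) says "Kate tells the truth" - this is TRUE because Kate is a knight.
- Olivia (knave) says "Noah and I are the same type" - this is FALSE (a lie) because Olivia is a knave and Noah is a knight.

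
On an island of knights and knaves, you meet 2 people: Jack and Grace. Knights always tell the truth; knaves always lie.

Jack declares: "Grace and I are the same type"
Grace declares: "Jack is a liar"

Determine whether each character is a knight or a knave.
Jack is a knave.
Grace is a knight.

Verification:
- Jack (knave) says "Grace and I are the same type" - this is FALSE (a lie) because Jack is a knave and Grace is a knight.
- Grace (knight) says "Jack is a liar" - this is TRUE because Jack is a knave.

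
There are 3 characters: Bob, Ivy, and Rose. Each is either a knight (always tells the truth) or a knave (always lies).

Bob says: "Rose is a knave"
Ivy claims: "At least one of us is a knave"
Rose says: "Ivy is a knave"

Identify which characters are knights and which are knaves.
Bob is a knight.
Ivy is a knight.
Rose is a knave.

Verification:
- Bob (knight) says "Rose is a knave" - this is TRUE because Rose is a knave.
- Ivy (knight) says "At least one of us is a knave" - this is TRUE because Rose is a knave.
- Rose (knave) says "Ivy is a knave" - this is FALSE (a lie) because Ivy is a knight.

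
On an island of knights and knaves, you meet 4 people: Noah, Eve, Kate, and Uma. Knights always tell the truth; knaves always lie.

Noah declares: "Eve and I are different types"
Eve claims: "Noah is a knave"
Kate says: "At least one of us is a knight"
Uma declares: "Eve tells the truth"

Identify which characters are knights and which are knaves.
Noah is a knight.
Eve is a knave.
Kate is a knight.
Uma is a knave.

Verification:
- Noah (knight) says "Eve and I are different types" - this is TRUE because Noah is a knight and Eve is a knave.
- Eve (knave) says "Noah is a knave" - this is FALSE (a lie) because Noah is a knight.
- Kate (knight) says "At least one of us is a knight" - this is TRUE because Noah and Kate are knights.
- Uma (knave) says "Eve tells the truth" - this is FALSE (a lie) because Eve is a knave.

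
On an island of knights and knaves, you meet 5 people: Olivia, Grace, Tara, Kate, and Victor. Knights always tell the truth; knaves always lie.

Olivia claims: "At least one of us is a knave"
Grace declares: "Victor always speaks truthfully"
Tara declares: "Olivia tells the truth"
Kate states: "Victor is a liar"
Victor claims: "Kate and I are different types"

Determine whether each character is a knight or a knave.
Olivia is a knight.
Grace is a knight.
Tara is a knight.
Kate is a knave.
Victor is a knight.

Verification:
- Olivia (knight) says "At least one of us is a knave" - this is TRUE because Kate is a knave.
- Grace (knight) says "Victor always speaks truthfully" - this is TRUE because Victor is a knight.
- Tara (knight) says "Olivia tells the truth" - this is TRUE because Olivia is a knight.
- Kate (knave) says "Victor is a liar" - this is FALSE (a lie) because Victor is a knight.
- Victor (knight) says "Kate and I are different types" - this is TRUE because Victor is a knight and Kate is a knave.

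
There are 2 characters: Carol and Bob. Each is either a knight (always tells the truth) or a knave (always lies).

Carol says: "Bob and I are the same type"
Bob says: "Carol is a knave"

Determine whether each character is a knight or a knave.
Carol is a knave.
Bob is a knight.

Verification:
- Carol (knave) says "Bob and I are the same type" - this is FALSE (a lie) because Carol is a knave and Bob is a knight.
- Bob (knight) says "Carol is a knave" - this is TRUE because Carol is a knave.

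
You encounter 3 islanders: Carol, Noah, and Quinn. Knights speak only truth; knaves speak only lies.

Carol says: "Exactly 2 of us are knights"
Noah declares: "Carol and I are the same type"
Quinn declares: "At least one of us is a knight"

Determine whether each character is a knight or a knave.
Carol is a knight.
Noah is a knave.
Quinn is a knight.

Verification:
- Carol (knight) says "Exactly 2 of us are knights" - this is TRUE because there are 2 knights.
- Noah (knave) says "Carol and I are the same type" - this is FALSE (a lie) because Noah is a knave and Carol is a knight.
- Quinn (knight) says "At least one of us is a knight" - this is TRUE because Carol and Quinn are knights.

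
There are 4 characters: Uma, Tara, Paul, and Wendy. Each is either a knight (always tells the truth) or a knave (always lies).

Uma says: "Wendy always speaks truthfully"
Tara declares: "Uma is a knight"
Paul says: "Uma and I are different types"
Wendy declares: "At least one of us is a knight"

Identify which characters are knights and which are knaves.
Uma is a knave.
Tara is a knave.
Paul is a knave.
Wendy is a knave.

Verification:
- Uma (knave) says "Wendy always speaks truthfully" - this is FALSE (a lie) because Wendy is a knave.
- Tara (knave) says "Uma is a knight" - this is FALSE (a lie) because Uma is a knave.
- Paul (knave) says "Uma and I are different types" - this is FALSE (a lie) because Paul is a knave and Uma is a knave.
- Wendy (knave) says "At least one of us is a knight" - this is FALSE (a lie) because no one is a knight.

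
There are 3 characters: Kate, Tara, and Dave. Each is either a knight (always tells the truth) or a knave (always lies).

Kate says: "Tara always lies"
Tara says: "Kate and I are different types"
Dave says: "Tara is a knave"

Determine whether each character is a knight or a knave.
Kate is a knave.
Tara is a knight.
Dave is a knave.

Verification:
- Kate (knave) says "Tara always lies" - this is FALSE (a lie) because Tara is a knight.
- Tara (knight) says "Kate and I are different types" - this is TRUE because Tara is a knight and Kate is a knave.
- Dave (knave) says "Tara is a knave" - this is FALSE (a lie) because Tara is a knight.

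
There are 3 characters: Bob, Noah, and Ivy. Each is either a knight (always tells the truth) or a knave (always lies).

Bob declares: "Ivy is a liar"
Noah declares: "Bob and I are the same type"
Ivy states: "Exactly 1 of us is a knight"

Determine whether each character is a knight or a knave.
Bob is a knight.
Noah is a knight.
Ivy is a knave.

Verification:
- Bob (knight) says "Ivy is a liar" - this is TRUE because Ivy is a knave.
- Noah (knight) says "Bob and I are the same type" - this is TRUE because Noah is a knight and Bob is a knight.
- Ivy (knave) says "Exactly 1 of us is a knight" - this is FALSE (a lie) because there are 2 knights.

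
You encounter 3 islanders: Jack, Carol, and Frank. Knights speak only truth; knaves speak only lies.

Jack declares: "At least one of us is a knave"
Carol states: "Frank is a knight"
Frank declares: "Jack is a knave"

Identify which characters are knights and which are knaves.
Jack is a knight.
Carol is a knave.
Frank is a knave.

Verification:
- Jack (knight) says "At least one of us is a knave" - this is TRUE because Carol and Frank are knaves.
- Carol (knave) says "Frank is a knight" - this is FALSE (a lie) because Frank is a knave.
- Frank (knave) says "Jack is a knave" - this is FALSE (a lie) because Jack is a knight.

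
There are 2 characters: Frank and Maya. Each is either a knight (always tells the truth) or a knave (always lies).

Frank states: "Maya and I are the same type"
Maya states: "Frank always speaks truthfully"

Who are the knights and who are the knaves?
Frank is a knight.
Maya is a knight.

Verification:
- Frank (knight) says "Maya and I are the same type" - this is TRUE because Frank is a knight and Maya is a knight.
- Maya (knight) says "Frank always speaks truthfully" - this is TRUE because Frank is a knight.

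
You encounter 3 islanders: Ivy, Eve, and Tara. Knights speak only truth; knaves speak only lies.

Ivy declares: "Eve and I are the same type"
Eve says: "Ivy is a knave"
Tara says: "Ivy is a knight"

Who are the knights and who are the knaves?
Ivy is a knave.
Eve is a knight.
Tara is a knave.

Verification:
- Ivy (knave) says "Eve and I are the same type" - this is FALSE (a lie) because Ivy is a knave and Eve is a knight.
- Eve (knight) says "Ivy is a knave" - this is TRUE because Ivy is a knave.
- Tara (knave) says "Ivy is a knight" - this is FALSE (a lie) because Ivy is a knave.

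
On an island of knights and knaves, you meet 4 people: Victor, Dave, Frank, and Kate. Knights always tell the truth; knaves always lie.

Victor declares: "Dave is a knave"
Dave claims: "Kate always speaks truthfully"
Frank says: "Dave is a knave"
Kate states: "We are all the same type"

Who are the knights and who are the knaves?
Victor is a knight.
Dave is a knave.
Frank is a knight.
Kate is a knave.

Verification:
- Victor (knight) says "Dave is a knave" - this is TRUE because Dave is a knave.
- Dave (knave) says "Kate always speaks truthfully" - this is FALSE (a lie) because Kate is a knave.
- Frank (knight) says "Dave is a knave" - this is TRUE because Dave is a knave.
- Kate (knave) says "We are all the same type" - this is FALSE (a lie) because Victor and Frank are knights and Dave and Kate are knaves.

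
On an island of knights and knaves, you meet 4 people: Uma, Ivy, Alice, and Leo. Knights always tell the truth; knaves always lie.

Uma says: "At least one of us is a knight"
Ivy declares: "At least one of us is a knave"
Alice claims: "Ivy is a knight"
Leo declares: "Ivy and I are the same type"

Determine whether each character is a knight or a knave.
Uma is a knight.
Ivy is a knight.
Alice is a knight.
Leo is a knave.

Verification:
- Uma (knight) says "At least one of us is a knight" - this is TRUE because Uma, Ivy, and Alice are knights.
- Ivy (knight) says "At least one of us is a knave" - this is TRUE because Leo is a knave.
- Alice (knight) says "Ivy is a knight" - this is TRUE because Ivy is a knight.
- Leo (knave) says "Ivy and I are the same type" - this is FALSE (a lie) because Leo is a knave and Ivy is a knight.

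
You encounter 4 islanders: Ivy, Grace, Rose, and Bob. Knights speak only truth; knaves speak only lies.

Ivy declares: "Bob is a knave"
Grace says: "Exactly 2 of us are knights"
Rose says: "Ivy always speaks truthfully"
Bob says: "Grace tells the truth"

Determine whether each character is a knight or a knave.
Ivy is a knave.
Grace is a knight.
Rose is a knave.
Bob is a knight.

Verification:
- Ivy (knave) says "Bob is a knave" - this is FALSE (a lie) because Bob is a knight.
- Grace (knight) says "Exactly 2 of us are knights" - this is TRUE because there are 2 knights.
- Rose (knave) says "Ivy always speaks truthfully" - this is FALSE (a lie) because Ivy is a knave.
- Bob (knight) says "Grace tells the truth" - this is TRUE because Grace is a knight.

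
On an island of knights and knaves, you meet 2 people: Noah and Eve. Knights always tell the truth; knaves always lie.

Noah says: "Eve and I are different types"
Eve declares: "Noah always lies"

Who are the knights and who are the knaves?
Noah is a knight.
Eve is a knave.

Verification:
- Noah (knight) says "Eve and I are different types" - this is TRUE because Noah is a knight and Eve is a knave.
- Eve (knave) says "Noah always lies" - this is FALSE (a lie) because Noah is a knight.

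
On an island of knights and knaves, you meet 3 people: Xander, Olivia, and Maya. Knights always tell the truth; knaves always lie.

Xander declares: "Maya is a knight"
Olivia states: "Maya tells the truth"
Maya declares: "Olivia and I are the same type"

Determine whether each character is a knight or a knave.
Xander is a knight.
Olivia is a knight.
Maya is a knight.

Verification:
- Xander (knight) says "Maya is a knight" - this is TRUE because Maya is a knight.
- Olivia (knight) says "Maya tells the truth" - this is TRUE because Maya is a knight.
- Maya (knight) says "Olivia and I are the same type" - this is TRUE because Maya is a knight and Olivia is a knight.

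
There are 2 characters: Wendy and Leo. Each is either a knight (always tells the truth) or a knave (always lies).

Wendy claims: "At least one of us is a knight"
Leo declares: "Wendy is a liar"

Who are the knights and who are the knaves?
Wendy is a knight.
Leo is a knave.

Verification:
- Wendy (knight) says "At least one of us is a knight" - this is TRUE because Wendy is a knight.
- Leo (knave) says "Wendy is a liar" - this is FALSE (a lie) because Wendy is a knight.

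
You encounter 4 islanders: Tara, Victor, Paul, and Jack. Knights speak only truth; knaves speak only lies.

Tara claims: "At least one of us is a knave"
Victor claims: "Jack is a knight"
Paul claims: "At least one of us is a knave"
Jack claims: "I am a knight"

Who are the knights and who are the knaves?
Tara is a knight.
Victor is a knave.
Paul is a knight.
Jack is a knave.

Verification:
- Tara (knight) says "At least one of us is a knave" - this is TRUE because Victor and Jack are knaves.
- Victor (knave) says "Jack is a knight" - this is FALSE (a lie) because Jack is a knave.
- Paul (knight) says "At least one of us is a knave" - this is TRUE because Victor and Jack are knaves.
- Jack (knave) says "I am a knight" - this is FALSE (a lie) because Jack is a knave.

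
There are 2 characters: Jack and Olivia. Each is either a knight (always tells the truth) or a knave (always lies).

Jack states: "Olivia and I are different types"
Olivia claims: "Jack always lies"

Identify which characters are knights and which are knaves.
Jack is a knight.
Olivia is a knave.

Verification:
- Jack (knight) says "Olivia and I are different types" - this is TRUE because Jack is a knight and Olivia is a knave.
- Olivia (knave) says "Jack always lies" - this is FALSE (a lie) because Jack is a knight.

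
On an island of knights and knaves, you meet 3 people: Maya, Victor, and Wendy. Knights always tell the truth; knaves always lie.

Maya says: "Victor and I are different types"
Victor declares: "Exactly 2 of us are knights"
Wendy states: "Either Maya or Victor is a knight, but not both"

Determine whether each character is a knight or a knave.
Maya is a knave.
Victor is a knave.
Wendy is a knave.

Verification:
- Maya (knave) says "Victor and I are different types" - this is FALSE (a lie) because Maya is a knave and Victor is a knave.
- Victor (knave) says "Exactly 2 of us are knights" - this is FALSE (a lie) because there are 0 knights.
- Wendy (knave) says "Either Maya or Victor is a knight, but not both" - this is FALSE (a lie) because Maya is a knave and Victor is a knave.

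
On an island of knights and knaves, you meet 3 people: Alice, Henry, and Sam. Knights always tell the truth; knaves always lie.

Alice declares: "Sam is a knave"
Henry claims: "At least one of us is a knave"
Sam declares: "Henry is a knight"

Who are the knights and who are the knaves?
Alice is a knave.
Henry is a knight.
Sam is a knight.

Verification:
- Alice (knave) says "Sam is a knave" - this is FALSE (a lie) because Sam is a knight.
- Henry (knight) says "At least one of us is a knave" - this is TRUE because Alice is a knave.
- Sam (knight) says "Henry is a knight" - this is TRUE because Henry is a knight.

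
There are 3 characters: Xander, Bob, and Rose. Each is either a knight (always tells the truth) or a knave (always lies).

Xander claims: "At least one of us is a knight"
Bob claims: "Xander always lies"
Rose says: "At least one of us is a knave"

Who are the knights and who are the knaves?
Xander is a knight.
Bob is a knave.
Rose is a knight.

Verification:
- Xander (knight) says "At least one of us is a knight" - this is TRUE because Xander and Rose are knights.
- Bob (knave) says "Xander always lies" - this is FALSE (a lie) because Xander is a knight.
- Rose (knight) says "At least one of us is a knave" - this is TRUE because Bob is a knave.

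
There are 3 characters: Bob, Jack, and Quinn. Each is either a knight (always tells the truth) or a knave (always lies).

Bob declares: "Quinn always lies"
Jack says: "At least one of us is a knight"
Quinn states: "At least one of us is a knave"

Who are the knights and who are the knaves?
Bob is a knave.
Jack is a knight.
Quinn is a knight.

Verification:
- Bob (knave) says "Quinn always lies" - this is FALSE (a lie) because Quinn is a knight.
- Jack (knight) says "At least one of us is a knight" - this is TRUE because Jack and Quinn are knights.
- Quinn (knight) says "At least one of us is a knave" - this is TRUE because Bob is a knave.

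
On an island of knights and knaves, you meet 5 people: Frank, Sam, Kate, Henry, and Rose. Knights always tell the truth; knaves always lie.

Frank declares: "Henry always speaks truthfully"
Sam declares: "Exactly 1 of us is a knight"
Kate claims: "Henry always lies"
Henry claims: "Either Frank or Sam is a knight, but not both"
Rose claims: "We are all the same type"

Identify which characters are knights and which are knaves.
Frank is a knight.
Sam is a knave.
Kate is a knave.
Henry is a knight.
Rose is a knave.

Verification:
- Frank (knight) says "Henry always speaks truthfully" - this is TRUE because Henry is a knight.
- Sam (knave) says "Exactly 1 of us is a knight" - this is FALSE (a lie) because there are 2 knights.
- Kate (knave) says "Henry always lies" - this is FALSE (a lie) because Henry is a knight.
- Henry (knight) says "Either Frank or Sam is a knight, but not both" - this is TRUE because Frank is a knight and Sam is a knave.
- Rose (knave) says "We are all the same type" - this is FALSE (a lie) because Frank and Henry are knights and Sam, Kate, and Rose are knaves.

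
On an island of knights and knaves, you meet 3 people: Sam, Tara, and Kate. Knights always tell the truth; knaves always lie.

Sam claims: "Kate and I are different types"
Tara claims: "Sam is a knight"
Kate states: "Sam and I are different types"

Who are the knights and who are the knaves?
Sam is a knave.
Tara is a knave.
Kate is a knave.

Verification:
- Sam (knave) says "Kate and I are different types" - this is FALSE (a lie) because Sam is a knave and Kate is a knave.
- Tara (knave) says "Sam is a knight" - this is FALSE (a lie) because Sam is a knave.
- Kate (knave) says "Sam and I are different types" - this is FALSE (a lie) because Kate is a knave and Sam is a knave.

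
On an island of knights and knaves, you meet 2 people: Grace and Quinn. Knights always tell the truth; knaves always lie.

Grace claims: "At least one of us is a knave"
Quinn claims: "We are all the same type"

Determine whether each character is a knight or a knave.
Grace is a knight.
Quinn is a knave.

Verification:
- Grace (knight) says "At least one of us is a knave" - this is TRUE because Quinn is a knave.
- Quinn (knave) says "We are all the same type" - this is FALSE (a lie) because Grace is a knight and Quinn is a knave.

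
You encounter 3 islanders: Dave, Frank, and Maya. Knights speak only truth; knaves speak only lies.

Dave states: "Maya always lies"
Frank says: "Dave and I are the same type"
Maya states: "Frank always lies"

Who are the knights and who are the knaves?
Dave is a knight.
Frank is a knight.
Maya is a knave.

Verification:
- Dave (knight) says "Maya always lies" - this is TRUE because Maya is a knave.
- Frank (knight) says "Dave and I are the same type" - this is TRUE because Frank is a knight and Dave is a knight.
- Maya (knave) says "Frank always lies" - this is FALSE (a lie) because Frank is a knight.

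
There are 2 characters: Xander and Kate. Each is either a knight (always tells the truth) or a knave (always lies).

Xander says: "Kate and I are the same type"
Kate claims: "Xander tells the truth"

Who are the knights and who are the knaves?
Xander is a knight.
Kate is a knight.

Verification:
- Xander (knight) says "Kate and I are the same type" - this is TRUE because Xander is a knight and Kate is a knight.
- Kate (knight) says "Xander tells the truth" - this is TRUE because Xander is a knight.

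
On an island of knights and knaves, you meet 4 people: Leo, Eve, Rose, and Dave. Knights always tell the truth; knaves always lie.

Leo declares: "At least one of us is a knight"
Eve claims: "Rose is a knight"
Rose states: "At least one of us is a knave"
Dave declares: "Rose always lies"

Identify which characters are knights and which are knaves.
Leo is a knight.
Eve is a knight.
Rose is a knight.
Dave is a knave.

Verification:
- Leo (knight) says "At least one of us is a knight" - this is TRUE because Leo, Eve, and Rose are knights.
- Eve (knight) says "Rose is a knight" - this is TRUE because Rose is a knight.
- Rose (knight) says "At least one of us is a knave" - this is TRUE because Dave is a knave.
- Dave (knave) says "Rose always lies" - this is FALSE (a lie) because Rose is a knight.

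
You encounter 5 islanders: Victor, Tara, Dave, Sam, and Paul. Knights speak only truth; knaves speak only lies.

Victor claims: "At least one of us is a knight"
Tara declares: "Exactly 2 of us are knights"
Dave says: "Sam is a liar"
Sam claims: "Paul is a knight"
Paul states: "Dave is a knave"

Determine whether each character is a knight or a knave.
Victor is a knight.
Tara is a knave.
Dave is a knave.
Sam is a knight.
Paul is a knight.

Verification:
- Victor (knight) says "At least one of us is a knight" - this is TRUE because Victor, Sam, and Paul are knights.
- Tara (knave) says "Exactly 2 of us are knights" - this is FALSE (a lie) because there are 3 knights.
- Dave (knave) says "Sam is a liar" - this is FALSE (a lie) because Sam is a knight.
- Sam (knight) says "Paul is a knight" - this is TRUE because Paul is a knight.
- Paul (knight) says "Dave is a knave" - this is TRUE because Dave is a knave.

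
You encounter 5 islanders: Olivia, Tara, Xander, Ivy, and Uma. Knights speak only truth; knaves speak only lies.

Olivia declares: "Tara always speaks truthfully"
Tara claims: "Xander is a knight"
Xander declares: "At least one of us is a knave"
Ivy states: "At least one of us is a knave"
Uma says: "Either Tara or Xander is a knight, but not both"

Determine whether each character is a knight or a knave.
Olivia is a knight.
Tara is a knight.
Xander is a knight.
Ivy is a knight.
Uma is a knave.

Verification:
- Olivia (knight) says "Tara always speaks truthfully" - this is TRUE because Tara is a knight.
- Tara (knight) says "Xander is a knight" - this is TRUE because Xander is a knight.
- Xander (knight) says "At least one of us is a knave" - this is TRUE because Uma is a knave.
- Ivy (knight) says "At least one of us is a knave" - this is TRUE because Uma is a knave.
- Uma (knave) says "Either Tara or Xander is a knight, but not both" - this is FALSE (a lie) because Tara is a knight and Xander is a knight.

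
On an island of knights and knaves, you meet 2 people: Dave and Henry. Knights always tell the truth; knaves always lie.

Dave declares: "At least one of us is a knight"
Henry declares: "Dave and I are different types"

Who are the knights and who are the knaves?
Dave is a knave.
Henry is a knave.

Verification:
- Dave (knave) says "At least one of us is a knight" - this is FALSE (a lie) because no one is a knight.
- Henry (knave) says "Dave and I are different types" - this is FALSE (a lie) because Henry is a knave and Dave is a knave.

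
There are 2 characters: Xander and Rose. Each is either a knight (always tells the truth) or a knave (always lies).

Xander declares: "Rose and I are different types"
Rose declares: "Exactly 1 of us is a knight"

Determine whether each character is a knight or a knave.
Xander is a knave.
Rose is a knave.

Verification:
- Xander (knave) says "Rose and I are different types" - this is FALSE (a lie) because Xander is a knave and Rose is a knave.
- Rose (knave) says "Exactly 1 of us is a knight" - this is FALSE (a lie) because there are 0 knights.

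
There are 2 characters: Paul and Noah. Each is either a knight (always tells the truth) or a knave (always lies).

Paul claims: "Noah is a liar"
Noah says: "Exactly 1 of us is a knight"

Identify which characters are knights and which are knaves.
Paul is a knave.
Noah is a knight.

Verification:
- Paul (knave) says "Noah is a liar" - this is FALSE (a lie) because Noah is a knight.
- Noah (knight) says "Exactly 1 of us is a knight" - this is TRUE because there are 1 knights.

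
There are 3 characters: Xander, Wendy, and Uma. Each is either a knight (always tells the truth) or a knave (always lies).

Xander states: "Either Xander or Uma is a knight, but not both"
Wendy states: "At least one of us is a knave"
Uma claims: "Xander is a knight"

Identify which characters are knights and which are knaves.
Xander is a knave.
Wendy is a knight.
Uma is a knave.

Verification:
- Xander (knave) says "Either Xander or Uma is a knight, but not both" - this is FALSE (a lie) because Xander is a knave and Uma is a knave.
- Wendy (knight) says "At least one of us is a knave" - this is TRUE because Xander and Uma are knaves.
- Uma (knave) says "Xander is a knight" - this is FALSE (a lie) because Xander is a knave.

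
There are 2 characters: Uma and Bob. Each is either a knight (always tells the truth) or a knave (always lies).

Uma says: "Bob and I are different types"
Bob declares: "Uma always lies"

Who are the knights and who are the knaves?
Uma is a knight.
Bob is a knave.

Verification:
- Uma (knight) says "Bob and I are different types" - this is TRUE because Uma is a knight and Bob is a knave.
- Bob (knave) says "Uma always lies" - this is FALSE (a lie) because Uma is a knight.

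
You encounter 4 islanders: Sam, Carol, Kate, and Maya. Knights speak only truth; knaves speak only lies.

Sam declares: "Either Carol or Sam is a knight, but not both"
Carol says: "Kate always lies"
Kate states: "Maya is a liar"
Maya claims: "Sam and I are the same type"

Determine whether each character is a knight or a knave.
Sam is a knight.
Carol is a knave.
Kate is a knight.
Maya is a knave.

Verification:
- Sam (knight) says "Either Carol or Sam is a knight, but not both" - this is TRUE because Carol is a knave and Sam is a knight.
- Carol (knave) says "Kate always lies" - this is FALSE (a lie) because Kate is a knight.
- Kate (knight) says "Maya is a liar" - this is TRUE because Maya is a knave.
- Maya (knave) says "Sam and I are the same type" - this is FALSE (a lie) because Maya is a knave and Sam is a knight.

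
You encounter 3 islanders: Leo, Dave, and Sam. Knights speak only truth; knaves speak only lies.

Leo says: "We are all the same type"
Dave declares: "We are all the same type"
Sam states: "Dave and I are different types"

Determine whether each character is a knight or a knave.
Leo is a knave.
Dave is a knave.
Sam is a knight.

Verification:
- Leo (knave) says "We are all the same type" - this is FALSE (a lie) because Sam is a knight and Leo and Dave are knaves.
- Dave (knave) says "We are all the same type" - this is FALSE (a lie) because Sam is a knight and Leo and Dave are knaves.
- Sam (knight) says "Dave and I are different types" - this is TRUE because Sam is a knight and Dave is a knave.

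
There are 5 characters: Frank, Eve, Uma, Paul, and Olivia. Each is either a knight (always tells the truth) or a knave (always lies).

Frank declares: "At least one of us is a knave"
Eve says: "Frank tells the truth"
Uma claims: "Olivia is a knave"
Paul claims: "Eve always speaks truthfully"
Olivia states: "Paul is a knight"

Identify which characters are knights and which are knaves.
Frank is a knight.
Eve is a knight.
Uma is a knave.
Paul is a knight.
Olivia is a knight.

Verification:
- Frank (knight) says "At least one of us is a knave" - this is TRUE because Uma is a knave.
- Eve (knight) says "Frank tells the truth" - this is TRUE because Frank is a knight.
- Uma (knave) says "Olivia is a knave" - this is FALSE (a lie) because Olivia is a knight.
- Paul (knight) says "Eve always speaks truthfully" - this is TRUE because Eve is a knight.
- Olivia (knight) says "Paul is a knight" - this is TRUE because Paul is a knight.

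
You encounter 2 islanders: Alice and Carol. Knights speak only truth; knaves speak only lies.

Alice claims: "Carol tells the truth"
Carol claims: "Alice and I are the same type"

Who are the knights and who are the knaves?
Alice is a knight.
Carol is a knight.

Verification:
- Alice (knight) says "Carol tells the truth" - this is TRUE because Carol is a knight.
- Carol (knight) says "Alice and I are the same type" - this is TRUE because Carol is a knight and Alice is a knight.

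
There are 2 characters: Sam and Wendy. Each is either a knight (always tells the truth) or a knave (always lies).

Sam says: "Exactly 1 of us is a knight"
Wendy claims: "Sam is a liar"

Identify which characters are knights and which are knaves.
Sam is a knight.
Wendy is a knave.

Verification:
- Sam (knight) says "Exactly 1 of us is a knight" - this is TRUE because there are 1 knights.
- Wendy (knave) says "Sam is a liar" - this is FALSE (a lie) because Sam is a knight.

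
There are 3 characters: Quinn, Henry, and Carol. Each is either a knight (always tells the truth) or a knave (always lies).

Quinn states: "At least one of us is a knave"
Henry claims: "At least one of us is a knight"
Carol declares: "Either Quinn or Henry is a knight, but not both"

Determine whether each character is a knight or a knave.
Quinn is a knight.
Henry is a knight.
Carol is a knave.

Verification:
- Quinn (knight) says "At least one of us is a knave" - this is TRUE because Carol is a knave.
- Henry (knight) says "At least one of us is a knight" - this is TRUE because Quinn and Henry are knights.
- Carol (knave) says "Either Quinn or Henry is a knight, but not both" - this is FALSE (a lie) because Quinn is a knight and Henry is a knight.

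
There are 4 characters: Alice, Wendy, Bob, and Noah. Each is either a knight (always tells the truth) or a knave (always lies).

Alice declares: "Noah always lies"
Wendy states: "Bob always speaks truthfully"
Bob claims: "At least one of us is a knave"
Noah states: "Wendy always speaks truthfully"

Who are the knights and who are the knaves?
Alice is a knave.
Wendy is a knight.
Bob is a knight.
Noah is a knight.

Verification:
- Alice (knave) says "Noah always lies" - this is FALSE (a lie) because Noah is a knight.
- Wendy (knight) says "Bob always speaks truthfully" - this is TRUE because Bob is a knight.
- Bob (knight) says "At least one of us is a knave" - this is TRUE because Alice is a knave.
- Noah (knight) says "Wendy always speaks truthfully" - this is TRUE because Wendy is a knight.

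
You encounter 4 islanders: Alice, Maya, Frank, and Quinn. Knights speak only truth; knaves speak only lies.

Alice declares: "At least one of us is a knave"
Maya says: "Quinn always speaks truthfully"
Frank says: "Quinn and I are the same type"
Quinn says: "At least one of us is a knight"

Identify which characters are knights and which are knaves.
Alice is a knight.
Maya is a knight.
Frank is a knave.
Quinn is a knight.

Verification:
- Alice (knight) says "At least one of us is a knave" - this is TRUE because Frank is a knave.
- Maya (knight) says "Quinn always speaks truthfully" - this is TRUE because Quinn is a knight.
- Frank (knave) says "Quinn and I are the same type" - this is FALSE (a lie) because Frank is a knave and Quinn is a knight.
- Quinn (knight) says "At least one of us is a knight" - this is TRUE because Alice, Maya, and Quinn are knights.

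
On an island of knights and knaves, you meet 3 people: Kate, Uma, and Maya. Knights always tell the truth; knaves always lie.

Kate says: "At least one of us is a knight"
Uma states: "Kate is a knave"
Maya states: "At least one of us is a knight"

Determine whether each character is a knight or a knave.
Kate is a knight.
Uma is a knave.
Maya is a knight.

Verification:
- Kate (knight) says "At least one of us is a knight" - this is TRUE because Kate and Maya are knights.
- Uma (knave) says "Kate is a knave" - this is FALSE (a lie) because Kate is a knight.
- Maya (knight) says "At least one of us is a knight" - this is TRUE because Kate and Maya are knights.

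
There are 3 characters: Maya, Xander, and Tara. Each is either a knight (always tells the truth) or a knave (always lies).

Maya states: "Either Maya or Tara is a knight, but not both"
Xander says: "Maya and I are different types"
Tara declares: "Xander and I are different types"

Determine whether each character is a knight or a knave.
Maya is a knave.
Xander is a knave.
Tara is a knave.

Verification:
- Maya (knave) says "Either Maya or Tara is a knight, but not both" - this is FALSE (a lie) because Maya is a knave and Tara is a knave.
- Xander (knave) says "Maya and I are different types" - this is FALSE (a lie) because Xander is a knave and Maya is a knave.
- Tara (knave) says "Xander and I are different types" - this is FALSE (a lie) because Tara is a knave and Xander is a knave.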